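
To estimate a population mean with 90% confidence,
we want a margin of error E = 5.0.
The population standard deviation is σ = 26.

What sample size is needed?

z_0.05 = 1.645
n = (z×σ/E)² = (1.645×26/5.0)²
n = 73.1709
Round up: n = 74

Answer: n = 74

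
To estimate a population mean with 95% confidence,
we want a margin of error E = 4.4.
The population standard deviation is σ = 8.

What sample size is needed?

Answer: n = 13

Derivation:
z_0.025 = 1.960
n = (z×σ/E)² = (1.960×8/4.4)²
n = 12.6995
Round up: n = 13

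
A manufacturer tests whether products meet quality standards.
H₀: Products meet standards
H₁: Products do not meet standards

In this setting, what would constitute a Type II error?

Answer: Accepting products as meeting standards when they don't

Derivation:
Type I error (α): Rejecting H₀ when H₀ is true
Type II error (β): Failing to reject H₀ when H₁ is true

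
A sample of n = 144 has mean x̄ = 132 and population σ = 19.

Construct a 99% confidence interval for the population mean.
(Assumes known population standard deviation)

Answer: (127.9214, 136.0786)

Derivation:
Confidence level: 99%, α = 0.01
z_0.005 = 2.576
SE = σ/√n = 19/√144 = 1.5833
Margin of error = 2.576 × 1.5833 = 4.0786
CI: x̄ ± margin = 132 ± 4.0786
CI: (127.9214, 136.0786)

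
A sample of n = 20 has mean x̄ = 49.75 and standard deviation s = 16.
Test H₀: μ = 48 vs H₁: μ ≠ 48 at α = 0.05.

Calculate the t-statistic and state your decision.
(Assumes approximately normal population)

df = n - 1 = 19
SE = s/√n = 16/√20 = 3.5777
t = (x̄ - μ₀)/SE = (49.75 - 48)/3.5777 = 0.4891
Critical value: t_{0.025,19} = ±2.093
p-value ≈ 0.6304
Decision: fail to reject H₀

Answer: t = 0.4891, fail to reject H₀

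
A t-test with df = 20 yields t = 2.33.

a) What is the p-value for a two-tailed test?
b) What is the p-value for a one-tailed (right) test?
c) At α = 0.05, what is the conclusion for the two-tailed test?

Using t-distribution with df = 20:
a) Two-tailed: p = 2×P(T > 2.33) = 0.0304
b) One-tailed: p = P(T > 2.33) = 0.0152
c) 0.0304 < 0.05, reject H₀

Answer: a) 0.0304, b) 0.0152, c) reject H₀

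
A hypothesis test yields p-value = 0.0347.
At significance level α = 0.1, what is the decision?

Answer: reject H₀

Derivation:
Compare p-value to α:
0.0347 < 0.1
Decision: reject H₀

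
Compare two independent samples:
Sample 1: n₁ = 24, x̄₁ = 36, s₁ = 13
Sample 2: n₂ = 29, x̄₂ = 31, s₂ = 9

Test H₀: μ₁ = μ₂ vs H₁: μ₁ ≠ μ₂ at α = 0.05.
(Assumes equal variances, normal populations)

Answer: t = 1.6493, fail to reject H₀

Derivation:
Pooled variance: s²_p = [23×13² + 28×9²]/(51) = 120.6863
s_p = 10.9857
SE = s_p×√(1/n₁ + 1/n₂) = 10.9857×√(1/24 + 1/29) = 3.0315
t = (x̄₁ - x̄₂)/SE = (36 - 31)/3.0315 = 1.6493
df = 51, t-critical = ±2.008
Decision: fail to reject H₀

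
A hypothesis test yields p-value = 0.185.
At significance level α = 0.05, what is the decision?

Compare p-value to α:
0.185 ≥ 0.05
Decision: fail to reject H₀

Answer: fail to reject H₀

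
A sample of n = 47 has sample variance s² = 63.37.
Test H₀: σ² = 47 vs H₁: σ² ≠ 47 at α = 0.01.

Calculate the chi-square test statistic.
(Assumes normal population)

df = n - 1 = 46
χ² = (n-1)s²/σ₀² = 46×63.37/47 = 62.0217
Critical values: χ²_{0.995,46} = 25.041, χ²_{0.005,46} = 74.437
Rejection region: χ² < 25.041 or χ² > 74.437
Decision: fail to reject H₀

Answer: χ² = 62.0217, fail to reject H₀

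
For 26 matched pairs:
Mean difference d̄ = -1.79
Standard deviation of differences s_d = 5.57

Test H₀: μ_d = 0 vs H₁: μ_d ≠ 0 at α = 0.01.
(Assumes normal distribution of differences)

df = n - 1 = 25
SE = s_d/√n = 5.57/√26 = 1.0924
t = d̄/SE = -1.79/1.0924 = -1.6386
Critical value: t_{0.005,25} = ±2.787
p-value ≈ 0.1138
Decision: fail to reject H₀

Answer: t = -1.6386, fail to reject H₀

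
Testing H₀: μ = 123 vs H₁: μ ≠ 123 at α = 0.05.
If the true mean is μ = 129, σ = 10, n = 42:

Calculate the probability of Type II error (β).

SE = σ/√n = 10/√42 = 1.5430
Critical values: μ₀ ± z_0.025×SE = 123 ± 1.960×1.5430
Acceptance region: (119.9757, 126.0243)
Under H₁ (μ = 129): z_high = (126.0243 - 129)/1.5430 = -1.9285, z_low = (119.9757 - 129)/1.5430 = -5.8485
β = P(not reject | H₁) = Φ(-1.9285) - Φ(-5.8485) ≈ 0.0269

Answer: β ≈ 0.0269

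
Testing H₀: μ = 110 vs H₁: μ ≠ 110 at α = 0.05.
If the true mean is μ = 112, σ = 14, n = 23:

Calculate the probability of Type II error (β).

Answer: β ≈ 0.8947

Derivation:
SE = σ/√n = 14/√23 = 2.9192
Critical values: μ₀ ± z_0.025×SE = 110 ± 1.960×2.9192
Acceptance region: (104.2784, 115.7216)
Under H₁ (μ = 112): z_high = (115.7216 - 112)/2.9192 = 1.2749, z_low = (104.2784 - 112)/2.9192 = -2.6451
β = P(not reject | H₁) = Φ(1.2749) - Φ(-2.6451) ≈ 0.8947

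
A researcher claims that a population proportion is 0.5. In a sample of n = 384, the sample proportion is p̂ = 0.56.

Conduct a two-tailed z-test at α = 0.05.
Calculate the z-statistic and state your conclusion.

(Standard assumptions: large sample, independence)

H₀: p = 0.5, H₁: p ≠ 0.5
Standard error: SE = √(p₀(1-p₀)/n) = √(0.5×0.5/384) = 0.025516
z-statistic: z = (p̂ - p₀)/SE = (0.56 - 0.5)/0.025516 = 2.3515
Critical value: z_0.025 = ±1.960
p-value = 0.0187
Decision: reject H₀ at α = 0.05

Answer: z = 2.3515, reject H₀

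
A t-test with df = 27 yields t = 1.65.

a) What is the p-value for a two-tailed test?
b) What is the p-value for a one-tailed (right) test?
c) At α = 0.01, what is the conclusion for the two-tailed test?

Answer: a) 0.1105, b) 0.0553, c) fail to reject H₀

Derivation:
Using t-distribution with df = 27:
a) Two-tailed: p = 2×P(T > 1.65) = 0.1105
b) One-tailed: p = P(T > 1.65) = 0.0553
c) 0.1105 ≥ 0.01, fail to reject H₀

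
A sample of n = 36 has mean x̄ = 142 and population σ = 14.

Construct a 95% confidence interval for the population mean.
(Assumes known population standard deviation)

Confidence level: 95%, α = 0.05
z_0.025 = 1.960
SE = σ/√n = 14/√36 = 2.3333
Margin of error = 1.960 × 2.3333 = 4.5733
CI: x̄ ± margin = 142 ± 4.5733
CI: (137.4267, 146.5733)

Answer: (137.4267, 146.5733)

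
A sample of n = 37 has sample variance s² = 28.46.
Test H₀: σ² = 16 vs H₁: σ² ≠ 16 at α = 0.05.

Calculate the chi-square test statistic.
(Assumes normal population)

df = n - 1 = 36
χ² = (n-1)s²/σ₀² = 36×28.46/16 = 64.0350
Critical values: χ²_{0.975,36} = 21.336, χ²_{0.025,36} = 54.437
Rejection region: χ² < 21.336 or χ² > 54.437
Decision: reject H₀

Answer: χ² = 64.0350, reject H₀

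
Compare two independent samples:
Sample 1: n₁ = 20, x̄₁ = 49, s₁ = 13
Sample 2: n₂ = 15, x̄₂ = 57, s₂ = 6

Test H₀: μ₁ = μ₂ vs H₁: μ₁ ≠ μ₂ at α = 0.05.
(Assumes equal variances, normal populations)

Pooled variance: s²_p = [19×13² + 14×6²]/(33) = 112.5758
s_p = 10.6102
SE = s_p×√(1/n₁ + 1/n₂) = 10.6102×√(1/20 + 1/15) = 3.6241
t = (x̄₁ - x̄₂)/SE = (49 - 57)/3.6241 = -2.2074
df = 33, t-critical = ±2.035
Decision: reject H₀

Answer: t = -2.2074, reject H₀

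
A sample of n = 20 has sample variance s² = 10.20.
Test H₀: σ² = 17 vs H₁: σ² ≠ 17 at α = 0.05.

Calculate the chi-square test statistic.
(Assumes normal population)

Answer: χ² = 11.4000, fail to reject H₀

Derivation:
df = n - 1 = 19
χ² = (n-1)s²/σ₀² = 19×10.20/17 = 11.4000
Critical values: χ²_{0.975,19} = 8.907, χ²_{0.025,19} = 32.852
Rejection region: χ² < 8.907 or χ² > 32.852
Decision: fail to reject H₀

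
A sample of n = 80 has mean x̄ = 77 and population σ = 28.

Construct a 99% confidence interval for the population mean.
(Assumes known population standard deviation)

Confidence level: 99%, α = 0.01
z_0.005 = 2.576
SE = σ/√n = 28/√80 = 3.1305
Margin of error = 2.576 × 3.1305 = 8.0642
CI: x̄ ± margin = 77 ± 8.0642
CI: (68.9358, 85.0642)

Answer: (68.9358, 85.0642)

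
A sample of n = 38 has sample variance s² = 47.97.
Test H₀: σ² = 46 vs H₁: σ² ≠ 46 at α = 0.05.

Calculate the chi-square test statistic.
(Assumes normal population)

df = n - 1 = 37
χ² = (n-1)s²/σ₀² = 37×47.97/46 = 38.5846
Critical values: χ²_{0.975,37} = 22.106, χ²_{0.025,37} = 55.668
Rejection region: χ² < 22.106 or χ² > 55.668
Decision: fail to reject H₀

Answer: χ² = 38.5846, fail to reject H₀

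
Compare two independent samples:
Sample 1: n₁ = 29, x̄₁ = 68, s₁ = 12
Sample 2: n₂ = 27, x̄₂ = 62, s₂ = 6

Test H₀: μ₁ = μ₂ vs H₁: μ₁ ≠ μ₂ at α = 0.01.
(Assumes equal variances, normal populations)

Pooled variance: s²_p = [28×12² + 26×6²]/(54) = 92.0000
s_p = 9.5917
SE = s_p×√(1/n₁ + 1/n₂) = 9.5917×√(1/29 + 1/27) = 2.5651
t = (x̄₁ - x̄₂)/SE = (68 - 62)/2.5651 = 2.3391
df = 54, t-critical = ±2.670
Decision: fail to reject H₀

Answer: t = 2.3391, fail to reject H₀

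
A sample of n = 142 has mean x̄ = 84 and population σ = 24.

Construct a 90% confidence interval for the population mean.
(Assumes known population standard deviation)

Confidence level: 90%, α = 0.1
z_0.05 = 1.645
SE = σ/√n = 24/√142 = 2.0140
Margin of error = 1.645 × 2.0140 = 3.3130
CI: x̄ ± margin = 84 ± 3.3130
CI: (80.6870, 87.3130)

Answer: (80.6870, 87.3130)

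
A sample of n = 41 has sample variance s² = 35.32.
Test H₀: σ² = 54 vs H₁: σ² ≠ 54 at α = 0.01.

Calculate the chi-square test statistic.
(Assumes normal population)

df = n - 1 = 40
χ² = (n-1)s²/σ₀² = 40×35.32/54 = 26.1630
Critical values: χ²_{0.995,40} = 20.707, χ²_{0.005,40} = 66.766
Rejection region: χ² < 20.707 or χ² > 66.766
Decision: fail to reject H₀

Answer: χ² = 26.1630, fail to reject H₀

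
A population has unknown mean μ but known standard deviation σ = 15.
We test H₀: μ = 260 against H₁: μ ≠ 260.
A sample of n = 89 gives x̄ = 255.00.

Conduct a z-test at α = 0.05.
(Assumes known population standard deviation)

Standard error: SE = σ/√n = 15/√89 = 1.5900
z-statistic: z = (x̄ - μ₀)/SE = (255.00 - 260)/1.5900 = -3.1447
Critical value: ±1.960
p-value = 0.0017
Decision: reject H₀

Answer: z = -3.1447, reject H₀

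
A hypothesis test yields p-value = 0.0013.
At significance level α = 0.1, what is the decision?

Compare p-value to α:
0.0013 < 0.1
Decision: reject H₀

Answer: reject H₀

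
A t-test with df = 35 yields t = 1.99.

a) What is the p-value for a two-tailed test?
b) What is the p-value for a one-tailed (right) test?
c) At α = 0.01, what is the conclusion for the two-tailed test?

Using t-distribution with df = 35:
a) Two-tailed: p = 2×P(T > 1.99) = 0.0544
b) One-tailed: p = P(T > 1.99) = 0.0272
c) 0.0544 ≥ 0.01, fail to reject H₀

Answer: a) 0.0544, b) 0.0272, c) fail to reject H₀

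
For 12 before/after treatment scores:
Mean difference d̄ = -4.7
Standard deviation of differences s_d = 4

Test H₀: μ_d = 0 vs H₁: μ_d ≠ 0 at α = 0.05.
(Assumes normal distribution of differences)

Answer: t = -4.0703, reject H₀

Derivation:
df = n - 1 = 11
SE = s_d/√n = 4/√12 = 1.1547
t = d̄/SE = -4.7/1.1547 = -4.0703
Critical value: t_{0.025,11} = ±2.201
p-value ≈ 0.0019
Decision: reject H₀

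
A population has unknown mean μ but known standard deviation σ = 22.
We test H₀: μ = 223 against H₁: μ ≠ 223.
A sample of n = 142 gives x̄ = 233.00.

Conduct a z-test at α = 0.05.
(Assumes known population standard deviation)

Standard error: SE = σ/√n = 22/√142 = 1.8462
z-statistic: z = (x̄ - μ₀)/SE = (233.00 - 223)/1.8462 = 5.4165
Critical value: ±1.960
p-value < 0.0001
Decision: reject H₀

Answer: z = 5.4165, reject H₀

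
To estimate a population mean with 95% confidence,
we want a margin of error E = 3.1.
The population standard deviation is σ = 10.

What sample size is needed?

Answer: n = 40

Derivation:
z_0.025 = 1.960
n = (z×σ/E)² = (1.960×10/3.1)²
n = 39.9750
Round up: n = 40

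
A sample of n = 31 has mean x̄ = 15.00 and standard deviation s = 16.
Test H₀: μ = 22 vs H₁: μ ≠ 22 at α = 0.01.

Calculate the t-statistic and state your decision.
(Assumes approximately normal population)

df = n - 1 = 30
SE = s/√n = 16/√31 = 2.8737
t = (x̄ - μ₀)/SE = (15.00 - 22)/2.8737 = -2.4359
Critical value: t_{0.005,30} = ±2.750
p-value ≈ 0.0210
Decision: fail to reject H₀

Answer: t = -2.4359, fail to reject H₀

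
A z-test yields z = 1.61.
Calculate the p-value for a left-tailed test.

For z = 1.61:
p = P(Z < 1.61) = Φ(1.61) = 0.9463

Answer: p-value ≈ 0.9463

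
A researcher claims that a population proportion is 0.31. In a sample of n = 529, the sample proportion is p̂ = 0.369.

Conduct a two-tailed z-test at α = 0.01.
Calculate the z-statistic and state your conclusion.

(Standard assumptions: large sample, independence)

H₀: p = 0.31, H₁: p ≠ 0.31
Standard error: SE = √(p₀(1-p₀)/n) = √(0.31×0.69/529) = 0.020108
z-statistic: z = (p̂ - p₀)/SE = (0.369 - 0.31)/0.020108 = 2.9342
Critical value: z_0.005 = ±2.576
p-value = 0.0033
Decision: reject H₀ at α = 0.01

Answer: z = 2.9342, reject H₀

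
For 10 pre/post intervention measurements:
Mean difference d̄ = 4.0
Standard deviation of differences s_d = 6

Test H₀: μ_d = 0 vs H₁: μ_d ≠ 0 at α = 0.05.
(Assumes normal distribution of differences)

df = n - 1 = 9
SE = s_d/√n = 6/√10 = 1.8974
t = d̄/SE = 4.0/1.8974 = 2.1081
Critical value: t_{0.025,9} = ±2.262
p-value ≈ 0.0643
Decision: fail to reject H₀

Answer: t = 2.1081, fail to reject H₀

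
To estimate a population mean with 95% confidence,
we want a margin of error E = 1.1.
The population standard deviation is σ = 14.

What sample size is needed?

Answer: n = 623

Derivation:
z_0.025 = 1.960
n = (z×σ/E)² = (1.960×14/1.1)²
n = 622.2757
Round up: n = 623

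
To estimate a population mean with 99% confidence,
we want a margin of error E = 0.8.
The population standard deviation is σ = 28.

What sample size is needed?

z_0.005 = 2.576
n = (z×σ/E)² = (2.576×28/0.8)²
n = 8128.8256
Round up: n = 8129

Answer: n = 8129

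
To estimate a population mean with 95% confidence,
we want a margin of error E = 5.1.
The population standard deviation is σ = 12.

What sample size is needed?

Answer: n = 22

Derivation:
z_0.025 = 1.960
n = (z×σ/E)² = (1.960×12/5.1)²
n = 21.2684
Round up: n = 22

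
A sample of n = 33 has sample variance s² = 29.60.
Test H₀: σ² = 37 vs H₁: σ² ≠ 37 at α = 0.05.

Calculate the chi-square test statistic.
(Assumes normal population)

df = n - 1 = 32
χ² = (n-1)s²/σ₀² = 32×29.60/37 = 25.6000
Critical values: χ²_{0.975,32} = 18.291, χ²_{0.025,32} = 49.480
Rejection region: χ² < 18.291 or χ² > 49.480
Decision: fail to reject H₀

Answer: χ² = 25.6000, fail to reject H₀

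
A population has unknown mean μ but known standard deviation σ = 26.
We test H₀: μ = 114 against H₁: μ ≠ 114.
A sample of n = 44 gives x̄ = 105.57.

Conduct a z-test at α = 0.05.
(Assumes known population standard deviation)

Standard error: SE = σ/√n = 26/√44 = 3.9196
z-statistic: z = (x̄ - μ₀)/SE = (105.57 - 114)/3.9196 = -2.1507
Critical value: ±1.960
p-value = 0.0315
Decision: reject H₀

Answer: z = -2.1507, reject H₀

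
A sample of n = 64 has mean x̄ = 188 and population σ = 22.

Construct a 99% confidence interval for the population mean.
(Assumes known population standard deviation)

Answer: (180.9160, 195.0840)

Derivation:
Confidence level: 99%, α = 0.01
z_0.005 = 2.576
SE = σ/√n = 22/√64 = 2.7500
Margin of error = 2.576 × 2.7500 = 7.0840
CI: x̄ ± margin = 188 ± 7.0840
CI: (180.9160, 195.0840)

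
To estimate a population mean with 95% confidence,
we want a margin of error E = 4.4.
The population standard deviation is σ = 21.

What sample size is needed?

Answer: n = 88

Derivation:
z_0.025 = 1.960
n = (z×σ/E)² = (1.960×21/4.4)²
n = 87.5075
Round up: n = 88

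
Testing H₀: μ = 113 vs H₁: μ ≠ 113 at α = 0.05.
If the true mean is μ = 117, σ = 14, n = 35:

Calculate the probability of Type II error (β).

Answer: β ≈ 0.6062

Derivation:
SE = σ/√n = 14/√35 = 2.3664
Critical values: μ₀ ± z_0.025×SE = 113 ± 1.960×2.3664
Acceptance region: (108.3619, 117.6381)
Under H₁ (μ = 117): z_high = (117.6381 - 117)/2.3664 = 0.2697, z_low = (108.3619 - 117)/2.3664 = -3.6503
β = P(not reject | H₁) = Φ(0.2697) - Φ(-3.6503) ≈ 0.6062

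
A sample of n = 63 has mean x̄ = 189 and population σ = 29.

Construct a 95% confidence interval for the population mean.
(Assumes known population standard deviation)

Confidence level: 95%, α = 0.05
z_0.025 = 1.960
SE = σ/√n = 29/√63 = 3.6537
Margin of error = 1.960 × 3.6537 = 7.1613
CI: x̄ ± margin = 189 ± 7.1613
CI: (181.8387, 196.1613)

Answer: (181.8387, 196.1613)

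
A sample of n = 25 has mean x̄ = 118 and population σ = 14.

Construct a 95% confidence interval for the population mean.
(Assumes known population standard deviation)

Confidence level: 95%, α = 0.05
z_0.025 = 1.960
SE = σ/√n = 14/√25 = 2.8000
Margin of error = 1.960 × 2.8000 = 5.4880
CI: x̄ ± margin = 118 ± 5.4880
CI: (112.5120, 123.4880)

Answer: (112.5120, 123.4880)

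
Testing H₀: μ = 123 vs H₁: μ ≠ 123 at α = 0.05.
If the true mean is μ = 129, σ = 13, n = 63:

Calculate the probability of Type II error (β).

SE = σ/√n = 13/√63 = 1.6378
Critical values: μ₀ ± z_0.025×SE = 123 ± 1.960×1.6378
Acceptance region: (119.7899, 126.2101)
Under H₁ (μ = 129): z_high = (126.2101 - 129)/1.6378 = -1.7034, z_low = (119.7899 - 129)/1.6378 = -5.6235
β = P(not reject | H₁) = Φ(-1.7034) - Φ(-5.6235) ≈ 0.0442

Answer: β ≈ 0.0442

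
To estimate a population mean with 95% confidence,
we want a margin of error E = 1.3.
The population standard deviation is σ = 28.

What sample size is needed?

z_0.025 = 1.960
n = (z×σ/E)² = (1.960×28/1.3)²
n = 1782.1387
Round up: n = 1783

Answer: n = 1783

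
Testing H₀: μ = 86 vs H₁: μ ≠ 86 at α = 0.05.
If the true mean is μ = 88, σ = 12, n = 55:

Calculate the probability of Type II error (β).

Answer: β ≈ 0.7648

Derivation:
SE = σ/√n = 12/√55 = 1.6181
Critical values: μ₀ ± z_0.025×SE = 86 ± 1.960×1.6181
Acceptance region: (82.8285, 89.1715)
Under H₁ (μ = 88): z_high = (89.1715 - 88)/1.6181 = 0.7240, z_low = (82.8285 - 88)/1.6181 = -3.1960
β = P(not reject | H₁) = Φ(0.7240) - Φ(-3.1960) ≈ 0.7648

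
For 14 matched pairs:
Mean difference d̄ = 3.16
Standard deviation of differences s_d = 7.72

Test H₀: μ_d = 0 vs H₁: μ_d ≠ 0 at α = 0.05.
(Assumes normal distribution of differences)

df = n - 1 = 13
SE = s_d/√n = 7.72/√14 = 2.0633
t = d̄/SE = 3.16/2.0633 = 1.5315
Critical value: t_{0.025,13} = ±2.160
p-value ≈ 0.1496
Decision: fail to reject H₀

Answer: t = 1.5315, fail to reject H₀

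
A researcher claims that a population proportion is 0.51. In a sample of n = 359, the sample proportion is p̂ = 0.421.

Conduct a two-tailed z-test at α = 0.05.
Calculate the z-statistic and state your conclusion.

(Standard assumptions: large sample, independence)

H₀: p = 0.51, H₁: p ≠ 0.51
Standard error: SE = √(p₀(1-p₀)/n) = √(0.51×0.49/359) = 0.026384
z-statistic: z = (p̂ - p₀)/SE = (0.421 - 0.51)/0.026384 = -3.3733
Critical value: z_0.025 = ±1.960
p-value = 0.0007
Decision: reject H₀ at α = 0.05

Answer: z = -3.3733, reject H₀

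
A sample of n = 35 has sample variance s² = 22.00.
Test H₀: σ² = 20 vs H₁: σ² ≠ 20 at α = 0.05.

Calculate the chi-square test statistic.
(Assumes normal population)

df = n - 1 = 34
χ² = (n-1)s²/σ₀² = 34×22.00/20 = 37.4000
Critical values: χ²_{0.975,34} = 19.806, χ²_{0.025,34} = 51.966
Rejection region: χ² < 19.806 or χ² > 51.966
Decision: fail to reject H₀

Answer: χ² = 37.4000, fail to reject H₀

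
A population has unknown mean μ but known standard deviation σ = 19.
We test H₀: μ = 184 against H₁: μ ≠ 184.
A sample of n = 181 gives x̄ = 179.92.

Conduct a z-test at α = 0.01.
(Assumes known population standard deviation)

Standard error: SE = σ/√n = 19/√181 = 1.4123
z-statistic: z = (x̄ - μ₀)/SE = (179.92 - 184)/1.4123 = -2.8889
Critical value: ±2.576
p-value = 0.0039
Decision: reject H₀

Answer: z = -2.8889, reject H₀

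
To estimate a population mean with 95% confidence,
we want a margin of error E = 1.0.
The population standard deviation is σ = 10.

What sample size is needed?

Answer: n = 385

Derivation:
z_0.025 = 1.960
n = (z×σ/E)² = (1.960×10/1.0)²
n = 384.1600
Round up: n = 385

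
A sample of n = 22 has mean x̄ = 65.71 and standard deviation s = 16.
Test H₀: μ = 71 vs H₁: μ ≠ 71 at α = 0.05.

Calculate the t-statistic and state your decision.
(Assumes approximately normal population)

Answer: t = -1.5508, fail to reject H₀

Derivation:
df = n - 1 = 21
SE = s/√n = 16/√22 = 3.4112
t = (x̄ - μ₀)/SE = (65.71 - 71)/3.4112 = -1.5508
Critical value: t_{0.025,21} = ±2.080
p-value ≈ 0.1359
Decision: fail to reject H₀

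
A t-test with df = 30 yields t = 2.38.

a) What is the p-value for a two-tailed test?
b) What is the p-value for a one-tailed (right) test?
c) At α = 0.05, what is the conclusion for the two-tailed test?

Using t-distribution with df = 30:
a) Two-tailed: p = 2×P(T > 2.38) = 0.0239
b) One-tailed: p = P(T > 2.38) = 0.0119
c) 0.0239 < 0.05, reject H₀

Answer: a) 0.0239, b) 0.0119, c) reject H₀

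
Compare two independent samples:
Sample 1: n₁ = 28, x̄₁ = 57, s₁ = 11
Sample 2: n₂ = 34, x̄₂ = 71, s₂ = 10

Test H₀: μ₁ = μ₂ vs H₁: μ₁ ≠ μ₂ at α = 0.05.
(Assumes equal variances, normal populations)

Pooled variance: s²_p = [27×11² + 33×10²]/(60) = 109.4500
s_p = 10.4618
SE = s_p×√(1/n₁ + 1/n₂) = 10.4618×√(1/28 + 1/34) = 2.6698
t = (x̄₁ - x̄₂)/SE = (57 - 71)/2.6698 = -5.2438
df = 60, t-critical = ±2.000
Decision: reject H₀

Answer: t = -5.2438, reject H₀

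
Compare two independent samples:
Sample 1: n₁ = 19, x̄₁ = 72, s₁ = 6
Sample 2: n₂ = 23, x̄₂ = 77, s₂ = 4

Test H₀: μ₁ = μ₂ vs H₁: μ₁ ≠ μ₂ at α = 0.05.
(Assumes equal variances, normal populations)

Pooled variance: s²_p = [18×6² + 22×4²]/(40) = 25.0000
s_p = 5.0000
SE = s_p×√(1/n₁ + 1/n₂) = 5.0000×√(1/19 + 1/23) = 1.5501
t = (x̄₁ - x̄₂)/SE = (72 - 77)/1.5501 = -3.2256
df = 40, t-critical = ±2.021
Decision: reject H₀

Answer: t = -3.2256, reject H₀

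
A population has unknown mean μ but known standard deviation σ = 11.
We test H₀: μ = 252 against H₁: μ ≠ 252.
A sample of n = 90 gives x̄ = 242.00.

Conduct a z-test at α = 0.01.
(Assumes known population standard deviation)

Answer: z = -8.6244, reject H₀

Derivation:
Standard error: SE = σ/√n = 11/√90 = 1.1595
z-statistic: z = (x̄ - μ₀)/SE = (242.00 - 252)/1.1595 = -8.6244
Critical value: ±2.576
p-value < 0.0001
Decision: reject H₀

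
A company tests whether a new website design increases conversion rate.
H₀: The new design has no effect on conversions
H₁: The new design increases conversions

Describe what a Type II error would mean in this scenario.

Type I error (α): Rejecting H₀ when H₀ is true
Type II error (β): Failing to reject H₀ when H₁ is true

Answer: Keeping the old design when the new one would have increased conversions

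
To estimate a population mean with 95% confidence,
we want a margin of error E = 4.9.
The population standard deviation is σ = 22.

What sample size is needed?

Answer: n = 78

Derivation:
z_0.025 = 1.960
n = (z×σ/E)² = (1.960×22/4.9)²
n = 77.4400
Round up: n = 78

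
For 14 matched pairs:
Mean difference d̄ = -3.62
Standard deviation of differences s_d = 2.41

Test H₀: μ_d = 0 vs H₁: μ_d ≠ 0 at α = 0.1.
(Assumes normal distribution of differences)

Answer: t = -5.6202, reject H₀

Derivation:
df = n - 1 = 13
SE = s_d/√n = 2.41/√14 = 0.6441
t = d̄/SE = -3.62/0.6441 = -5.6202
Critical value: t_{0.05,13} = ±1.771
p-value ≈ 0.0001
Decision: reject H₀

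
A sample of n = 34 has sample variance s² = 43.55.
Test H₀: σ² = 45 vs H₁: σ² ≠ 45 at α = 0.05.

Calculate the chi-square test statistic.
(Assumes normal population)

Answer: χ² = 31.9367, fail to reject H₀

Derivation:
df = n - 1 = 33
χ² = (n-1)s²/σ₀² = 33×43.55/45 = 31.9367
Critical values: χ²_{0.975,33} = 19.047, χ²_{0.025,33} = 50.725
Rejection region: χ² < 19.047 or χ² > 50.725
Decision: fail to reject H₀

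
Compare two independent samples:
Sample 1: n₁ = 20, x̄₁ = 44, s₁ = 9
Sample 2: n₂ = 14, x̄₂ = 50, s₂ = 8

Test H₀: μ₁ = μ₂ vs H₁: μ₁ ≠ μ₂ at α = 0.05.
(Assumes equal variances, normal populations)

Pooled variance: s²_p = [19×9² + 13×8²]/(32) = 74.0938
s_p = 8.6078
SE = s_p×√(1/n₁ + 1/n₂) = 8.6078×√(1/20 + 1/14) = 2.9995
t = (x̄₁ - x̄₂)/SE = (44 - 50)/2.9995 = -2.0003
df = 32, t-critical = ±2.037
Decision: fail to reject H₀

Answer: t = -2.0003, fail to reject H₀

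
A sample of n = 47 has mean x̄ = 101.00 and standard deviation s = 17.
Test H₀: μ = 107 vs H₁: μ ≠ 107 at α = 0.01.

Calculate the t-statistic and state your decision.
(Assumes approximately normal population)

Answer: t = -2.4196, fail to reject H₀

Derivation:
df = n - 1 = 46
SE = s/√n = 17/√47 = 2.4797
t = (x̄ - μ₀)/SE = (101.00 - 107)/2.4797 = -2.4196
Critical value: t_{0.005,46} = ±2.687
p-value ≈ 0.0195
Decision: fail to reject H₀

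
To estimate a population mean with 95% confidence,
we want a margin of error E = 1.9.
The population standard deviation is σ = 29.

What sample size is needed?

Answer: n = 895

Derivation:
z_0.025 = 1.960
n = (z×σ/E)² = (1.960×29/1.9)²
n = 894.9545
Round up: n = 895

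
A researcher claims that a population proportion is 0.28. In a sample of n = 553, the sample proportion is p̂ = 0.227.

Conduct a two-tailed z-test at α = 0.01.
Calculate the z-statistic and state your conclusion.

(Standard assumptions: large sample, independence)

Answer: z = -2.7759, reject H₀

Derivation:
H₀: p = 0.28, H₁: p ≠ 0.28
Standard error: SE = √(p₀(1-p₀)/n) = √(0.28×0.72/553) = 0.019093
z-statistic: z = (p̂ - p₀)/SE = (0.227 - 0.28)/0.019093 = -2.7759
Critical value: z_0.005 = ±2.576
p-value = 0.0055
Decision: reject H₀ at α = 0.01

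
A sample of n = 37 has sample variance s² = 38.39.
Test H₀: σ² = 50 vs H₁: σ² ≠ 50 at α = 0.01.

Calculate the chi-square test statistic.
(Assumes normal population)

df = n - 1 = 36
χ² = (n-1)s²/σ₀² = 36×38.39/50 = 27.6408
Critical values: χ²_{0.995,36} = 17.887, χ²_{0.005,36} = 61.581
Rejection region: χ² < 17.887 or χ² > 61.581
Decision: fail to reject H₀

Answer: χ² = 27.6408, fail to reject H₀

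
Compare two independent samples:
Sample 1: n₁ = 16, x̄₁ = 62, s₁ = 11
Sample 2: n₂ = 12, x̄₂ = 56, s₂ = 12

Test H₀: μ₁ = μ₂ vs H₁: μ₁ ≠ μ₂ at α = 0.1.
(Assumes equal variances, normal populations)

Pooled variance: s²_p = [15×11² + 11×12²]/(26) = 130.7308
s_p = 11.4338
SE = s_p×√(1/n₁ + 1/n₂) = 11.4338×√(1/16 + 1/12) = 4.3664
t = (x̄₁ - x̄₂)/SE = (62 - 56)/4.3664 = 1.3741
df = 26, t-critical = ±1.706
Decision: fail to reject H₀

Answer: t = 1.3741, fail to reject H₀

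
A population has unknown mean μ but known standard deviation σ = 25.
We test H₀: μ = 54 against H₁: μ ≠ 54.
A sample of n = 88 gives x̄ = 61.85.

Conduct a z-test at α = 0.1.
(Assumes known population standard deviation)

Answer: z = 2.9456, reject H₀

Derivation:
Standard error: SE = σ/√n = 25/√88 = 2.6650
z-statistic: z = (x̄ - μ₀)/SE = (61.85 - 54)/2.6650 = 2.9456
Critical value: ±1.645
p-value = 0.0032
Decision: reject H₀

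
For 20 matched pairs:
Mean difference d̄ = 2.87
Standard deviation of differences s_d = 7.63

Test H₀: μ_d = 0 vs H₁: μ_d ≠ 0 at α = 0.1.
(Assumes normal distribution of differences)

Answer: t = 1.6822, fail to reject H₀

Derivation:
df = n - 1 = 19
SE = s_d/√n = 7.63/√20 = 1.7061
t = d̄/SE = 2.87/1.7061 = 1.6822
Critical value: t_{0.05,19} = ±1.729
p-value ≈ 0.1089
Decision: fail to reject H₀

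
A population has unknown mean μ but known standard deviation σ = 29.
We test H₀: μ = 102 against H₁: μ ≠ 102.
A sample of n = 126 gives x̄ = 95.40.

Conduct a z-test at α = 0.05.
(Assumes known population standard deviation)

Standard error: SE = σ/√n = 29/√126 = 2.5835
z-statistic: z = (x̄ - μ₀)/SE = (95.40 - 102)/2.5835 = -2.5547
Critical value: ±1.960
p-value = 0.0106
Decision: reject H₀

Answer: z = -2.5547, reject H₀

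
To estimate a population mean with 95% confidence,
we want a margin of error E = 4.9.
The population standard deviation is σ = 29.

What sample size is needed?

z_0.025 = 1.960
n = (z×σ/E)² = (1.960×29/4.9)²
n = 134.5600
Round up: n = 135

Answer: n = 135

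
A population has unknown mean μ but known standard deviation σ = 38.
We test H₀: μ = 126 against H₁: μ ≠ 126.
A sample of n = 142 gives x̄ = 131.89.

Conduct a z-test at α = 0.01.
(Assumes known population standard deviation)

Answer: z = 1.8470, fail to reject H₀

Derivation:
Standard error: SE = σ/√n = 38/√142 = 3.1889
z-statistic: z = (x̄ - μ₀)/SE = (131.89 - 126)/3.1889 = 1.8470
Critical value: ±2.576
p-value = 0.0647
Decision: fail to reject H₀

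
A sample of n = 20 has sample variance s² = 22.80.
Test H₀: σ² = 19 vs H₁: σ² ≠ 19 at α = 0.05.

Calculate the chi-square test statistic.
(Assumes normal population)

df = n - 1 = 19
χ² = (n-1)s²/σ₀² = 19×22.80/19 = 22.8000
Critical values: χ²_{0.975,19} = 8.907, χ²_{0.025,19} = 32.852
Rejection region: χ² < 8.907 or χ² > 32.852
Decision: fail to reject H₀

Answer: χ² = 22.8000, fail to reject H₀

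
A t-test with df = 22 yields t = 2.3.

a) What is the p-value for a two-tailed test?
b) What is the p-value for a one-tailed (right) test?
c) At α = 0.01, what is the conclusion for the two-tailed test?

Answer: a) 0.0313, b) 0.0157, c) fail to reject H₀

Derivation:
Using t-distribution with df = 22:
a) Two-tailed: p = 2×P(T > 2.3) = 0.0313
b) One-tailed: p = P(T > 2.3) = 0.0157
c) 0.0313 ≥ 0.01, fail to reject H₀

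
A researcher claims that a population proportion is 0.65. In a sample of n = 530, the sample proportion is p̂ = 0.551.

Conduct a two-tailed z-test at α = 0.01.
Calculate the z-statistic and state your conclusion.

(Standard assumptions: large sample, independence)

H₀: p = 0.65, H₁: p ≠ 0.65
Standard error: SE = √(p₀(1-p₀)/n) = √(0.65×0.35/530) = 0.020718
z-statistic: z = (p̂ - p₀)/SE = (0.551 - 0.65)/0.020718 = -4.7785
Critical value: z_0.005 = ±2.576
p-value < 0.0001
Decision: reject H₀ at α = 0.01

Answer: z = -4.7785, reject H₀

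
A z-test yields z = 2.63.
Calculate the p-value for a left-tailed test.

For z = 2.63:
p = P(Z < 2.63) = Φ(2.63) = 0.9957

Answer: p-value ≈ 0.9957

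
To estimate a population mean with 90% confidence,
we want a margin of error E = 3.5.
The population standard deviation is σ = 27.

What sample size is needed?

Answer: n = 162

Derivation:
z_0.05 = 1.645
n = (z×σ/E)² = (1.645×27/3.5)²
n = 161.0361
Round up: n = 162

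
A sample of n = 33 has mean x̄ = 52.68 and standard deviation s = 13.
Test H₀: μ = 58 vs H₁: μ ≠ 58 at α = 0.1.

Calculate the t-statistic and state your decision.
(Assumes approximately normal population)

Answer: t = -2.3509, reject H₀

Derivation:
df = n - 1 = 32
SE = s/√n = 13/√33 = 2.2630
t = (x̄ - μ₀)/SE = (52.68 - 58)/2.2630 = -2.3509
Critical value: t_{0.05,32} = ±1.694
p-value ≈ 0.0251
Decision: reject H₀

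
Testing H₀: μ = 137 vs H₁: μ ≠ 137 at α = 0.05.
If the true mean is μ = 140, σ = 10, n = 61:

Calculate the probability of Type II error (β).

Answer: β ≈ 0.3509

Derivation:
SE = σ/√n = 10/√61 = 1.2804
Critical values: μ₀ ± z_0.025×SE = 137 ± 1.960×1.2804
Acceptance region: (134.4904, 139.5096)
Under H₁ (μ = 140): z_high = (139.5096 - 140)/1.2804 = -0.3830, z_low = (134.4904 - 140)/1.2804 = -4.3030
β = P(not reject | H₁) = Φ(-0.3830) - Φ(-4.3030) ≈ 0.3509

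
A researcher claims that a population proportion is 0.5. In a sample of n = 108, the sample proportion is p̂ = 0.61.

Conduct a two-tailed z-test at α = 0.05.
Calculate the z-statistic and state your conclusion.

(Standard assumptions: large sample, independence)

Answer: z = 2.2863, reject H₀

Derivation:
H₀: p = 0.5, H₁: p ≠ 0.5
Standard error: SE = √(p₀(1-p₀)/n) = √(0.5×0.5/108) = 0.048113
z-statistic: z = (p̂ - p₀)/SE = (0.61 - 0.5)/0.048113 = 2.2863
Critical value: z_0.025 = ±1.960
p-value = 0.0222
Decision: reject H₀ at α = 0.05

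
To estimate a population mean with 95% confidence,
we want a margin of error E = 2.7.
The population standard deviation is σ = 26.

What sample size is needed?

z_0.025 = 1.960
n = (z×σ/E)² = (1.960×26/2.7)²
n = 356.2307
Round up: n = 357

Answer: n = 357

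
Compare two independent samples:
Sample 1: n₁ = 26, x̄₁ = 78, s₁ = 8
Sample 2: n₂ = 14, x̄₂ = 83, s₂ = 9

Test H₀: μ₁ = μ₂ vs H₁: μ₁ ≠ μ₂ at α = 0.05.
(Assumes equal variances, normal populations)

Pooled variance: s²_p = [25×8² + 13×9²]/(38) = 69.8158
s_p = 8.3556
SE = s_p×√(1/n₁ + 1/n₂) = 8.3556×√(1/26 + 1/14) = 2.7699
t = (x̄₁ - x̄₂)/SE = (78 - 83)/2.7699 = -1.8051
df = 38, t-critical = ±2.024
Decision: fail to reject H₀

Answer: t = -1.8051, fail to reject H₀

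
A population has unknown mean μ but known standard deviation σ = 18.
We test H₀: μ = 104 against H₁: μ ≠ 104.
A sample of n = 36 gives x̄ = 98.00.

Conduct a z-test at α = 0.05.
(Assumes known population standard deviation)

Answer: z = -2.0000, reject H₀

Derivation:
Standard error: SE = σ/√n = 18/√36 = 3.0000
z-statistic: z = (x̄ - μ₀)/SE = (98.00 - 104)/3.0000 = -2.0000
Critical value: ±1.960
p-value = 0.0455
Decision: reject H₀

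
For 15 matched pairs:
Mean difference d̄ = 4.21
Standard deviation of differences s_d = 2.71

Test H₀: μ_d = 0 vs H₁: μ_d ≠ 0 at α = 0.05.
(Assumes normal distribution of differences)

df = n - 1 = 14
SE = s_d/√n = 2.71/√15 = 0.6997
t = d̄/SE = 4.21/0.6997 = 6.0169
Critical value: t_{0.025,14} = ±2.145
p-value < 0.0001
Decision: reject H₀

Answer: t = 6.0169, reject H₀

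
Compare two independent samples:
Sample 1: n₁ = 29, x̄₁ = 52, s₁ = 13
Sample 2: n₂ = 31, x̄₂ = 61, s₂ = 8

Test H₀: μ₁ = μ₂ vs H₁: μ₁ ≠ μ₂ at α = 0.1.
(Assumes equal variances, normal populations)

Answer: t = -3.2530, reject H₀

Derivation:
Pooled variance: s²_p = [28×13² + 30×8²]/(58) = 114.6897
s_p = 10.7093
SE = s_p×√(1/n₁ + 1/n₂) = 10.7093×√(1/29 + 1/31) = 2.7667
t = (x̄₁ - x̄₂)/SE = (52 - 61)/2.7667 = -3.2530
df = 58, t-critical = ±1.672
Decision: reject H₀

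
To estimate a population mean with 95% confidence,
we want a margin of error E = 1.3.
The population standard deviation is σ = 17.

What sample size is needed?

z_0.025 = 1.960
n = (z×σ/E)² = (1.960×17/1.3)²
n = 656.9363
Round up: n = 657

Answer: n = 657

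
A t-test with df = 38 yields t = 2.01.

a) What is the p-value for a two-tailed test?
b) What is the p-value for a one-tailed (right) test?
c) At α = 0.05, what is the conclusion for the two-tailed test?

Using t-distribution with df = 38:
a) Two-tailed: p = 2×P(T > 2.01) = 0.0516
b) One-tailed: p = P(T > 2.01) = 0.0258
c) 0.0516 ≥ 0.05, fail to reject H₀

Answer: a) 0.0516, b) 0.0258, c) fail to reject H₀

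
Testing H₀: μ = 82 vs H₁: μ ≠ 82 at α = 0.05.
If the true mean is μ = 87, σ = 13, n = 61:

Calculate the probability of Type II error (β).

SE = σ/√n = 13/√61 = 1.6645
Critical values: μ₀ ± z_0.025×SE = 82 ± 1.960×1.6645
Acceptance region: (78.7376, 85.2624)
Under H₁ (μ = 87): z_high = (85.2624 - 87)/1.6645 = -1.0439, z_low = (78.7376 - 87)/1.6645 = -4.9639
β = P(not reject | H₁) = Φ(-1.0439) - Φ(-4.9639) ≈ 0.1483

Answer: β ≈ 0.1483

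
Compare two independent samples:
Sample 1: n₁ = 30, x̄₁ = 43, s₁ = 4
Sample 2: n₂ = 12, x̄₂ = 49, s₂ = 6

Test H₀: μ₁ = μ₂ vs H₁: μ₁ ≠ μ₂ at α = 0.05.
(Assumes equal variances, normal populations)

Pooled variance: s²_p = [29×4² + 11×6²]/(40) = 21.5000
s_p = 4.6368
SE = s_p×√(1/n₁ + 1/n₂) = 4.6368×√(1/30 + 1/12) = 1.5838
t = (x̄₁ - x̄₂)/SE = (43 - 49)/1.5838 = -3.7884
df = 40, t-critical = ±2.021
Decision: reject H₀

Answer: t = -3.7884, reject H₀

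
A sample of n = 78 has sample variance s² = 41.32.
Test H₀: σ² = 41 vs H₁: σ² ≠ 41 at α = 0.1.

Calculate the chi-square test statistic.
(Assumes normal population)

Answer: χ² = 77.6010, fail to reject H₀

Derivation:
df = n - 1 = 77
χ² = (n-1)s²/σ₀² = 77×41.32/41 = 77.6010
Critical values: χ²_{0.95,77} = 57.786, χ²_{0.05,77} = 98.484
Rejection region: χ² < 57.786 or χ² > 98.484
Decision: fail to reject H₀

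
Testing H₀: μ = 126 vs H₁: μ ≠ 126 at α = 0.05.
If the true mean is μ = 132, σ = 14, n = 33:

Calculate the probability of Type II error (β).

SE = σ/√n = 14/√33 = 2.4371
Critical values: μ₀ ± z_0.025×SE = 126 ± 1.960×2.4371
Acceptance region: (121.2233, 130.7767)
Under H₁ (μ = 132): z_high = (130.7767 - 132)/2.4371 = -0.5019, z_low = (121.2233 - 132)/2.4371 = -4.4219
β = P(not reject | H₁) = Φ(-0.5019) - Φ(-4.4219) ≈ 0.3079

Answer: β ≈ 0.3079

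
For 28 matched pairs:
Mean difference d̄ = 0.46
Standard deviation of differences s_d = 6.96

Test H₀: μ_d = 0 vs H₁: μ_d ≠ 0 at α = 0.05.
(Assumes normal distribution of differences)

df = n - 1 = 27
SE = s_d/√n = 6.96/√28 = 1.3153
t = d̄/SE = 0.46/1.3153 = 0.3497
Critical value: t_{0.025,27} = ±2.052
p-value ≈ 0.7293
Decision: fail to reject H₀

Answer: t = 0.3497, fail to reject H₀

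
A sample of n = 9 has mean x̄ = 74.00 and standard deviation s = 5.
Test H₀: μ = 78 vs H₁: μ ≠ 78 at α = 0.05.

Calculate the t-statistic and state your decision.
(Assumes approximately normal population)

df = n - 1 = 8
SE = s/√n = 5/√9 = 1.6667
t = (x̄ - μ₀)/SE = (74.00 - 78)/1.6667 = -2.4000
Critical value: t_{0.025,8} = ±2.306
p-value ≈ 0.0432
Decision: reject H₀

Answer: t = -2.4000, reject H₀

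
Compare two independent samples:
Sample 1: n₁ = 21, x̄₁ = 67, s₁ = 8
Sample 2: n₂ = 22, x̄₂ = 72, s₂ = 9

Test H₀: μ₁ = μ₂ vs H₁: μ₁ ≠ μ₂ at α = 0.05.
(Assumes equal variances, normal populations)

Pooled variance: s²_p = [20×8² + 21×9²]/(41) = 72.7073
s_p = 8.5269
SE = s_p×√(1/n₁ + 1/n₂) = 8.5269×√(1/21 + 1/22) = 2.6014
t = (x̄₁ - x̄₂)/SE = (67 - 72)/2.6014 = -1.9220
df = 41, t-critical = ±2.020
Decision: fail to reject H₀

Answer: t = -1.9220, fail to reject H₀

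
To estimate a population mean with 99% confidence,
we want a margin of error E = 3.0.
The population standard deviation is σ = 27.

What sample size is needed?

Answer: n = 538

Derivation:
z_0.005 = 2.576
n = (z×σ/E)² = (2.576×27/3.0)²
n = 537.4979
Round up: n = 538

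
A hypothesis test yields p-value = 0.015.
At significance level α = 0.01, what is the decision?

Compare p-value to α:
0.015 ≥ 0.01
Decision: fail to reject H₀

Answer: fail to reject H₀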